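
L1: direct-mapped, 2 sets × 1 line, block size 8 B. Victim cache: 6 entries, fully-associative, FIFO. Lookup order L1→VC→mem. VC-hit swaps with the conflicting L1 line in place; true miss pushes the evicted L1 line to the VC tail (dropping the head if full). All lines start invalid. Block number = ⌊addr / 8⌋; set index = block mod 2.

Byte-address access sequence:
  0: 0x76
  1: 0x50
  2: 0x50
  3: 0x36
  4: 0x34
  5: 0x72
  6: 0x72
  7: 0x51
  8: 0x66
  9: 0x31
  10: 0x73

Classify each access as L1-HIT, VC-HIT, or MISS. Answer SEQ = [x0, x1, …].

SEQ = [MISS, MISS, L1-HIT, MISS, L1-HIT, VC-HIT, L1-HIT, VC-HIT, MISS, VC-HIT, VC-HIT]

0: 0x76 (blk 14, set 0) → MISS  vc=[]
1: 0x50 (blk 10, set 0) → MISS  vc=[14]
2: 0x50 (blk 10, set 0) → L1-HIT  vc=[14]
3: 0x36 (blk 6, set 0) → MISS  vc=[14, 10]
4: 0x34 (blk 6, set 0) → L1-HIT  vc=[14, 10]
5: 0x72 (blk 14, set 0) → VC-HIT  vc=[6, 10]
6: 0x72 (blk 14, set 0) → L1-HIT  vc=[6, 10]
7: 0x51 (blk 10, set 0) → VC-HIT  vc=[6, 14]
8: 0x66 (blk 12, set 0) → MISS  vc=[6, 14, 10]
9: 0x31 (blk 6, set 0) → VC-HIT  vc=[12, 14, 10]
10: 0x73 (blk 14, set 0) → VC-HIT  vc=[12, 6, 10]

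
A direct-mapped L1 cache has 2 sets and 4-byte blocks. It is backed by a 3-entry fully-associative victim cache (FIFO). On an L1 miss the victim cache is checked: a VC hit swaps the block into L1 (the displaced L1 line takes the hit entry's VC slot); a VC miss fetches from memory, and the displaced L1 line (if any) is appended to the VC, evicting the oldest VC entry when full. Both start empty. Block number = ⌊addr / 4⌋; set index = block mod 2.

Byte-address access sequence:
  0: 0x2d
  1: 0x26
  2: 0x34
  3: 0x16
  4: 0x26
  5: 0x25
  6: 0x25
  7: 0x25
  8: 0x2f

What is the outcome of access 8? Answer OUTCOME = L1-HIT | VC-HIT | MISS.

OUTCOME = VC-HIT

#0 0x2d→b11/s1 MISS; vc=[]
#1 0x26→b9/s1 MISS; vc=[11]
#2 0x34→b13/s1 MISS; vc=[11,9]
#3 0x16→b5/s1 MISS; vc=[11,9,13]
#4 0x26→b9/s1 VC-HIT; vc=[11,5,13]
#5 0x25→b9/s1 L1-HIT; vc=[11,5,13]
#6 0x25→b9/s1 L1-HIT; vc=[11,5,13]
#7 0x25→b9/s1 L1-HIT; vc=[11,5,13]
#8 0x2f→b11/s1 VC-HIT; vc=[9,5,13]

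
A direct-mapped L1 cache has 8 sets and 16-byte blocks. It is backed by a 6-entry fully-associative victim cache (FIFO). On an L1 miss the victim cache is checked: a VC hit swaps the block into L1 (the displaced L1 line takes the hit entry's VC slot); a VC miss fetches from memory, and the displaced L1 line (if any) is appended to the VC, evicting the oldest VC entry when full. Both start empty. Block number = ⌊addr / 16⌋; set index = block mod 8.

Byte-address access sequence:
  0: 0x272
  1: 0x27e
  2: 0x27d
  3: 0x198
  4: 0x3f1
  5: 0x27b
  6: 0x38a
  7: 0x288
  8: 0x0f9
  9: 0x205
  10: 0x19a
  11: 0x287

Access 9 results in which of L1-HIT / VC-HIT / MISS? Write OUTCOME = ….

  [0] addr=0x272 blk=39 s=7: MISS | VC []
  [1] addr=0x27e blk=39 s=7: L1-HIT | VC []
  [2] addr=0x27d blk=39 s=7: L1-HIT | VC []
  [3] addr=0x198 blk=25 s=1: MISS | VC []
  [4] addr=0x3f1 blk=63 s=7: MISS | VC [39]
  [5] addr=0x27b blk=39 s=7: VC-HIT | VC [63]
  [6] addr=0x38a blk=56 s=0: MISS | VC [63]
  [7] addr=0x288 blk=40 s=0: MISS | VC [63, 56]
  [8] addr=0xf9 blk=15 s=7: MISS | VC [63, 56, 39]
  [9] addr=0x205 blk=32 s=0: MISS | VC [63, 56, 39, 40]
  [10] addr=0x19a blk=25 s=1: L1-HIT | VC [63, 56, 39, 40]
  [11] addr=0x287 blk=40 s=0: VC-HIT | VC [63, 56, 39, 32]

OUTCOME = MISS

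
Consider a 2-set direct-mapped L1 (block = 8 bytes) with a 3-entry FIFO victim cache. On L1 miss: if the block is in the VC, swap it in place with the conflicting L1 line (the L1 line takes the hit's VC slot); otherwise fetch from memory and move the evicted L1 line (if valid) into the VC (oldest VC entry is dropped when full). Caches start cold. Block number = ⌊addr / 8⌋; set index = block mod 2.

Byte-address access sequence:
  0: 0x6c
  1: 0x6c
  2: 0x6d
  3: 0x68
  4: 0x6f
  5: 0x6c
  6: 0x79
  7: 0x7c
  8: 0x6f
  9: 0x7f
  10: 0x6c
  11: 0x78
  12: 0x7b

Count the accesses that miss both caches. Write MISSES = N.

MISSES = 2

  [0] addr=0x6c blk=13 s=1: MISS | VC []
  [1] addr=0x6c blk=13 s=1: L1-HIT | VC []
  [2] addr=0x6d blk=13 s=1: L1-HIT | VC []
  [3] addr=0x68 blk=13 s=1: L1-HIT | VC []
  [4] addr=0x6f blk=13 s=1: L1-HIT | VC []
  [5] addr=0x6c blk=13 s=1: L1-HIT | VC []
  [6] addr=0x79 blk=15 s=1: MISS | VC [13]
  [7] addr=0x7c blk=15 s=1: L1-HIT | VC [13]
  [8] addr=0x6f blk=13 s=1: VC-HIT | VC [15]
  [9] addr=0x7f blk=15 s=1: VC-HIT | VC [13]
  [10] addr=0x6c blk=13 s=1: VC-HIT | VC [15]
  [11] addr=0x78 blk=15 s=1: VC-HIT | VC [13]
  [12] addr=0x7b blk=15 s=1: L1-HIT | VC [13]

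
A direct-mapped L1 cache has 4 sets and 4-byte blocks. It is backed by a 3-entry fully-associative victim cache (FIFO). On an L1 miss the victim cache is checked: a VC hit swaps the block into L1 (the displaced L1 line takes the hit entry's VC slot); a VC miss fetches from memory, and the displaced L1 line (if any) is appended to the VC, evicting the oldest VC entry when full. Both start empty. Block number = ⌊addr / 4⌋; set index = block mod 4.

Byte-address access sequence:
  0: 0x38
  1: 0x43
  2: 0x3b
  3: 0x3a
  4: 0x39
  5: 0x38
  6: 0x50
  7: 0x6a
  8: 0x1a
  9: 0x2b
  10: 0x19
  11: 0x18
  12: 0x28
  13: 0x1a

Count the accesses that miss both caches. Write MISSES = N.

#0 0x38→b14/s2 MISS; vc=[]
#1 0x43→b16/s0 MISS; vc=[]
#2 0x3b→b14/s2 L1-HIT; vc=[]
#3 0x3a→b14/s2 L1-HIT; vc=[]
#4 0x39→b14/s2 L1-HIT; vc=[]
#5 0x38→b14/s2 L1-HIT; vc=[]
#6 0x50→b20/s0 MISS; vc=[16]
#7 0x6a→b26/s2 MISS; vc=[16,14]
#8 0x1a→b6/s2 MISS; vc=[16,14,26]
#9 0x2b→b10/s2 MISS; vc=[14,26,6]
#10 0x19→b6/s2 VC-HIT; vc=[14,26,10]
#11 0x18→b6/s2 L1-HIT; vc=[14,26,10]
#12 0x28→b10/s2 VC-HIT; vc=[14,26,6]
#13 0x1a→b6/s2 VC-HIT; vc=[14,26,10]

MISSES = 6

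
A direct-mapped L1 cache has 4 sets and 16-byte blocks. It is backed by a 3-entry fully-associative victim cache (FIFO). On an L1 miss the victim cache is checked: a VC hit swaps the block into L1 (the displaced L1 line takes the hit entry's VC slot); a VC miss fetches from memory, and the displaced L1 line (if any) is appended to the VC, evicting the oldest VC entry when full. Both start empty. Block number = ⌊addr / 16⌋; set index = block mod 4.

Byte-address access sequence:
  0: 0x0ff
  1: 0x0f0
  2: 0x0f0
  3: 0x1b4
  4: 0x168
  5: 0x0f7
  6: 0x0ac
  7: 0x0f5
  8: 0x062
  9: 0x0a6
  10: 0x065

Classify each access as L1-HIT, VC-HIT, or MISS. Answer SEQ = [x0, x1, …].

SEQ = [MISS, L1-HIT, L1-HIT, MISS, MISS, VC-HIT, MISS, L1-HIT, MISS, VC-HIT, VC-HIT]

#0 0xff→b15/s3 MISS; vc=[]
#1 0xf0→b15/s3 L1-HIT; vc=[]
#2 0xf0→b15/s3 L1-HIT; vc=[]
#3 0x1b4→b27/s3 MISS; vc=[15]
#4 0x168→b22/s2 MISS; vc=[15]
#5 0xf7→b15/s3 VC-HIT; vc=[27]
#6 0xac→b10/s2 MISS; vc=[27,22]
#7 0xf5→b15/s3 L1-HIT; vc=[27,22]
#8 0x62→b6/s2 MISS; vc=[27,22,10]
#9 0xa6→b10/s2 VC-HIT; vc=[27,22,6]
#10 0x65→b6/s2 VC-HIT; vc=[27,22,10]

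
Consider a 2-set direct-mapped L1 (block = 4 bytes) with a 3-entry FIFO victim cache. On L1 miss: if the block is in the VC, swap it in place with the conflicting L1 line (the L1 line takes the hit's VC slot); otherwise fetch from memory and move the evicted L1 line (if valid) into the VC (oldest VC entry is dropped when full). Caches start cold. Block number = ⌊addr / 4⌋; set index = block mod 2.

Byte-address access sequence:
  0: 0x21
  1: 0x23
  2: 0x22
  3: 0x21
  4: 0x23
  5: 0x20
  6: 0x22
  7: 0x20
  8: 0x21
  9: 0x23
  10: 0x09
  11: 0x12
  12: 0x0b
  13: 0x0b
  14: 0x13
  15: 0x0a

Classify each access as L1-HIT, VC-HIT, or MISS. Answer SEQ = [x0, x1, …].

SEQ = [MISS, L1-HIT, L1-HIT, L1-HIT, L1-HIT, L1-HIT, L1-HIT, L1-HIT, L1-HIT, L1-HIT, MISS, MISS, VC-HIT, L1-HIT, VC-HIT, VC-HIT]

  [0] addr=0x21 blk=8 s=0: MISS | VC []
  [1] addr=0x23 blk=8 s=0: L1-HIT | VC []
  [2] addr=0x22 blk=8 s=0: L1-HIT | VC []
  [3] addr=0x21 blk=8 s=0: L1-HIT | VC []
  [4] addr=0x23 blk=8 s=0: L1-HIT | VC []
  [5] addr=0x20 blk=8 s=0: L1-HIT | VC []
  [6] addr=0x22 blk=8 s=0: L1-HIT | VC []
  [7] addr=0x20 blk=8 s=0: L1-HIT | VC []
  [8] addr=0x21 blk=8 s=0: L1-HIT | VC []
  [9] addr=0x23 blk=8 s=0: L1-HIT | VC []
  [10] addr=0x9 blk=2 s=0: MISS | VC [8]
  [11] addr=0x12 blk=4 s=0: MISS | VC [8, 2]
  [12] addr=0xb blk=2 s=0: VC-HIT | VC [8, 4]
  [13] addr=0xb blk=2 s=0: L1-HIT | VC [8, 4]
  [14] addr=0x13 blk=4 s=0: VC-HIT | VC [8, 2]
  [15] addr=0xa blk=2 s=0: VC-HIT | VC [8, 4]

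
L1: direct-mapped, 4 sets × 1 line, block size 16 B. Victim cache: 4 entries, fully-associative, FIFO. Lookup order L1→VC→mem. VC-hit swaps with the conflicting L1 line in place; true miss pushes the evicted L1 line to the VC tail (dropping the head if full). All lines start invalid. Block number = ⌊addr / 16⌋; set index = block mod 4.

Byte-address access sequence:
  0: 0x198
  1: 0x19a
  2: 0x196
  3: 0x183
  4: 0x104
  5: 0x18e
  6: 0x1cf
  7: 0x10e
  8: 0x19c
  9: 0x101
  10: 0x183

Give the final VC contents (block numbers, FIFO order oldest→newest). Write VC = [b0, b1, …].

0: 0x198 (blk 25, set 1) → MISS  vc=[]
1: 0x19a (blk 25, set 1) → L1-HIT  vc=[]
2: 0x196 (blk 25, set 1) → L1-HIT  vc=[]
3: 0x183 (blk 24, set 0) → MISS  vc=[]
4: 0x104 (blk 16, set 0) → MISS  vc=[24]
5: 0x18e (blk 24, set 0) → VC-HIT  vc=[16]
6: 0x1cf (blk 28, set 0) → MISS  vc=[16, 24]
7: 0x10e (blk 16, set 0) → VC-HIT  vc=[28, 24]
8: 0x19c (blk 25, set 1) → L1-HIT  vc=[28, 24]
9: 0x101 (blk 16, set 0) → L1-HIT  vc=[28, 24]
10: 0x183 (blk 24, set 0) → VC-HIT  vc=[28, 16]

VC = [28, 16]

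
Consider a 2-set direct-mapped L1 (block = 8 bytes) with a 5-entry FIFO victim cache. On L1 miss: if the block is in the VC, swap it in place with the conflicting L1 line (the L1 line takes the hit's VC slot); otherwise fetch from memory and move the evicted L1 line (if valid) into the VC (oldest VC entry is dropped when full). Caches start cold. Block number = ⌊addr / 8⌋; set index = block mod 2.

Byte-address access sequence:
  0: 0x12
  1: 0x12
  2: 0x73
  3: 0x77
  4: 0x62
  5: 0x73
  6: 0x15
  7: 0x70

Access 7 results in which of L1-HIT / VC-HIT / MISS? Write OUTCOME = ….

OUTCOME = VC-HIT

#0 0x12→b2/s0 MISS; vc=[]
#1 0x12→b2/s0 L1-HIT; vc=[]
#2 0x73→b14/s0 MISS; vc=[2]
#3 0x77→b14/s0 L1-HIT; vc=[2]
#4 0x62→b12/s0 MISS; vc=[2,14]
#5 0x73→b14/s0 VC-HIT; vc=[2,12]
#6 0x15→b2/s0 VC-HIT; vc=[14,12]
#7 0x70→b14/s0 VC-HIT; vc=[2,12]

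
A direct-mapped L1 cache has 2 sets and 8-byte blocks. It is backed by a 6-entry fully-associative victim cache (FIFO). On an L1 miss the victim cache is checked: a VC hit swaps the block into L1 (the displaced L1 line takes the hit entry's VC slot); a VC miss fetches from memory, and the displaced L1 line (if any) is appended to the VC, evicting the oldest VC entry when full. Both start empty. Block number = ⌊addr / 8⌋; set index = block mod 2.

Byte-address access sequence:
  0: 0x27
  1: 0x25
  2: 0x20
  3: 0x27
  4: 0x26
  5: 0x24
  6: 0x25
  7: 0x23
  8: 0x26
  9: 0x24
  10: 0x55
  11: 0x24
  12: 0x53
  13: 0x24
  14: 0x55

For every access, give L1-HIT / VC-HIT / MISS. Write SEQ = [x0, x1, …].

SEQ = [MISS, L1-HIT, L1-HIT, L1-HIT, L1-HIT, L1-HIT, L1-HIT, L1-HIT, L1-HIT, L1-HIT, MISS, VC-HIT, VC-HIT, VC-HIT, VC-HIT]

  [0] addr=0x27 blk=4 s=0: MISS | VC []
  [1] addr=0x25 blk=4 s=0: L1-HIT | VC []
  [2] addr=0x20 blk=4 s=0: L1-HIT | VC []
  [3] addr=0x27 blk=4 s=0: L1-HIT | VC []
  [4] addr=0x26 blk=4 s=0: L1-HIT | VC []
  [5] addr=0x24 blk=4 s=0: L1-HIT | VC []
  [6] addr=0x25 blk=4 s=0: L1-HIT | VC []
  [7] addr=0x23 blk=4 s=0: L1-HIT | VC []
  [8] addr=0x26 blk=4 s=0: L1-HIT | VC []
  [9] addr=0x24 blk=4 s=0: L1-HIT | VC []
  [10] addr=0x55 blk=10 s=0: MISS | VC [4]
  [11] addr=0x24 blk=4 s=0: VC-HIT | VC [10]
  [12] addr=0x53 blk=10 s=0: VC-HIT | VC [4]
  [13] addr=0x24 blk=4 s=0: VC-HIT | VC [10]
  [14] addr=0x55 blk=10 s=0: VC-HIT | VC [4]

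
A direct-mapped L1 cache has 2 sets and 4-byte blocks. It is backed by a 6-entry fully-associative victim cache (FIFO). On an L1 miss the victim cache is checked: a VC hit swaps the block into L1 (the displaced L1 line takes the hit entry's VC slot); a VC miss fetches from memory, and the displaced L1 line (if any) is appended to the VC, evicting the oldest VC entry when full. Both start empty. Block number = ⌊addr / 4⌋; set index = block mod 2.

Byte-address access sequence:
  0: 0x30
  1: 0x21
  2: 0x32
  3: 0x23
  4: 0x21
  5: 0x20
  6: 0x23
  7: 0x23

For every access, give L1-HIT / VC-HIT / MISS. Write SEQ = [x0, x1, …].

#0 0x30→b12/s0 MISS; vc=[]
#1 0x21→b8/s0 MISS; vc=[12]
#2 0x32→b12/s0 VC-HIT; vc=[8]
#3 0x23→b8/s0 VC-HIT; vc=[12]
#4 0x21→b8/s0 L1-HIT; vc=[12]
#5 0x20→b8/s0 L1-HIT; vc=[12]
#6 0x23→b8/s0 L1-HIT; vc=[12]
#7 0x23→b8/s0 L1-HIT; vc=[12]

SEQ = [MISS, MISS, VC-HIT, VC-HIT, L1-HIT, L1-HIT, L1-HIT, L1-HIT]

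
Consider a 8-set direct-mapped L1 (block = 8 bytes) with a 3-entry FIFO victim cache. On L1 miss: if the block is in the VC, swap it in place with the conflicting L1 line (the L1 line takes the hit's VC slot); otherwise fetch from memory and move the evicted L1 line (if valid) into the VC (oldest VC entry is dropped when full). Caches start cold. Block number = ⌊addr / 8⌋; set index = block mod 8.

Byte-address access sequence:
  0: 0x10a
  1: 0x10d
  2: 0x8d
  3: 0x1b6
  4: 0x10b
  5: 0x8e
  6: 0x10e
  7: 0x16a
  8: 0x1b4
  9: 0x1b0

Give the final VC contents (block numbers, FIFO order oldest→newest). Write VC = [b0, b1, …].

  [0] addr=0x10a blk=33 s=1: MISS | VC []
  [1] addr=0x10d blk=33 s=1: L1-HIT | VC []
  [2] addr=0x8d blk=17 s=1: MISS | VC [33]
  [3] addr=0x1b6 blk=54 s=6: MISS | VC [33]
  [4] addr=0x10b blk=33 s=1: VC-HIT | VC [17]
  [5] addr=0x8e blk=17 s=1: VC-HIT | VC [33]
  [6] addr=0x10e blk=33 s=1: VC-HIT | VC [17]
  [7] addr=0x16a blk=45 s=5: MISS | VC [17]
  [8] addr=0x1b4 blk=54 s=6: L1-HIT | VC [17]
  [9] addr=0x1b0 blk=54 s=6: L1-HIT | VC [17]

VC = [17]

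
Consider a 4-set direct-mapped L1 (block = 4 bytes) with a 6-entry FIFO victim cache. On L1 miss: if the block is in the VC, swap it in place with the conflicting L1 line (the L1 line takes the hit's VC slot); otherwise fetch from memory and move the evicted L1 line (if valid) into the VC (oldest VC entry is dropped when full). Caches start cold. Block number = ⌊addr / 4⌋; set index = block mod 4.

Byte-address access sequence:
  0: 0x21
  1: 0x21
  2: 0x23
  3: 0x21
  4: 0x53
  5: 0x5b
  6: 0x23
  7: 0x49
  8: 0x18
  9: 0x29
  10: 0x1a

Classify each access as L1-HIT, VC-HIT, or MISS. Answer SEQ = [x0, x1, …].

  [0] addr=0x21 blk=8 s=0: MISS | VC []
  [1] addr=0x21 blk=8 s=0: L1-HIT | VC []
  [2] addr=0x23 blk=8 s=0: L1-HIT | VC []
  [3] addr=0x21 blk=8 s=0: L1-HIT | VC []
  [4] addr=0x53 blk=20 s=0: MISS | VC [8]
  [5] addr=0x5b blk=22 s=2: MISS | VC [8]
  [6] addr=0x23 blk=8 s=0: VC-HIT | VC [20]
  [7] addr=0x49 blk=18 s=2: MISS | VC [20, 22]
  [8] addr=0x18 blk=6 s=2: MISS | VC [20, 22, 18]
  [9] addr=0x29 blk=10 s=2: MISS | VC [20, 22, 18, 6]
  [10] addr=0x1a blk=6 s=2: VC-HIT | VC [20, 22, 18, 10]

SEQ = [MISS, L1-HIT, L1-HIT, L1-HIT, MISS, MISS, VC-HIT, MISS, MISS, MISS, VC-HIT]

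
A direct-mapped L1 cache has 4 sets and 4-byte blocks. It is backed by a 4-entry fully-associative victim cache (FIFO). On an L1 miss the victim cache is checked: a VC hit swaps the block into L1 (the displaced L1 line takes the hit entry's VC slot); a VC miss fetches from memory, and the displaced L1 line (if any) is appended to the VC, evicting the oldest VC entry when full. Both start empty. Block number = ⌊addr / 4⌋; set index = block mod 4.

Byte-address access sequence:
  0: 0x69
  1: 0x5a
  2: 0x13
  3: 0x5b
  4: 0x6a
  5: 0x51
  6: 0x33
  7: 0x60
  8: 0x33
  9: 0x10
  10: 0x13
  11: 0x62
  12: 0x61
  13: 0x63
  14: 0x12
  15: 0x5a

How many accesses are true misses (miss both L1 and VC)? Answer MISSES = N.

MISSES = 6

0: 0x69 (blk 26, set 2) → MISS  vc=[]
1: 0x5a (blk 22, set 2) → MISS  vc=[26]
2: 0x13 (blk 4, set 0) → MISS  vc=[26]
3: 0x5b (blk 22, set 2) → L1-HIT  vc=[26]
4: 0x6a (blk 26, set 2) → VC-HIT  vc=[22]
5: 0x51 (blk 20, set 0) → MISS  vc=[22, 4]
6: 0x33 (blk 12, set 0) → MISS  vc=[22, 4, 20]
7: 0x60 (blk 24, set 0) → MISS  vc=[22, 4, 20, 12]
8: 0x33 (blk 12, set 0) → VC-HIT  vc=[22, 4, 20, 24]
9: 0x10 (blk 4, set 0) → VC-HIT  vc=[22, 12, 20, 24]
10: 0x13 (blk 4, set 0) → L1-HIT  vc=[22, 12, 20, 24]
11: 0x62 (blk 24, set 0) → VC-HIT  vc=[22, 12, 20, 4]
12: 0x61 (blk 24, set 0) → L1-HIT  vc=[22, 12, 20, 4]
13: 0x63 (blk 24, set 0) → L1-HIT  vc=[22, 12, 20, 4]
14: 0x12 (blk 4, set 0) → VC-HIT  vc=[22, 12, 20, 24]
15: 0x5a (blk 22, set 2) → VC-HIT  vc=[26, 12, 20, 24]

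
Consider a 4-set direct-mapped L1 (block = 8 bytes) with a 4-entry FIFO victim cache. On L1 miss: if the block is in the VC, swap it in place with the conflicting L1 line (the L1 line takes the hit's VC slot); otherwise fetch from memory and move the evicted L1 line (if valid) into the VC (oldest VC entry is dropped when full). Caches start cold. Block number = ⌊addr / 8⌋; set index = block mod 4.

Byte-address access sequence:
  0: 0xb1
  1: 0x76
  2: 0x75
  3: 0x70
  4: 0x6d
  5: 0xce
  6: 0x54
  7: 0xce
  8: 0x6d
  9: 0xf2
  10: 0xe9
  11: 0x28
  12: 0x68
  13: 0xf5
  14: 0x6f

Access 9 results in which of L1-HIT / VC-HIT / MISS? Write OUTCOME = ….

  [0] addr=0xb1 blk=22 s=2: MISS | VC []
  [1] addr=0x76 blk=14 s=2: MISS | VC [22]
  [2] addr=0x75 blk=14 s=2: L1-HIT | VC [22]
  [3] addr=0x70 blk=14 s=2: L1-HIT | VC [22]
  [4] addr=0x6d blk=13 s=1: MISS | VC [22]
  [5] addr=0xce blk=25 s=1: MISS | VC [22, 13]
  [6] addr=0x54 blk=10 s=2: MISS | VC [22, 13, 14]
  [7] addr=0xce blk=25 s=1: L1-HIT | VC [22, 13, 14]
  [8] addr=0x6d blk=13 s=1: VC-HIT | VC [22, 25, 14]
  [9] addr=0xf2 blk=30 s=2: MISS | VC [22, 25, 14, 10]
  [10] addr=0xe9 blk=29 s=1: MISS | VC [25, 14, 10, 13]
  [11] addr=0x28 blk=5 s=1: MISS | VC [14, 10, 13, 29]
  [12] addr=0x68 blk=13 s=1: VC-HIT | VC [14, 10, 5, 29]
  [13] addr=0xf5 blk=30 s=2: L1-HIT | VC [14, 10, 5, 29]
  [14] addr=0x6f blk=13 s=1: L1-HIT | VC [14, 10, 5, 29]

OUTCOME = MISS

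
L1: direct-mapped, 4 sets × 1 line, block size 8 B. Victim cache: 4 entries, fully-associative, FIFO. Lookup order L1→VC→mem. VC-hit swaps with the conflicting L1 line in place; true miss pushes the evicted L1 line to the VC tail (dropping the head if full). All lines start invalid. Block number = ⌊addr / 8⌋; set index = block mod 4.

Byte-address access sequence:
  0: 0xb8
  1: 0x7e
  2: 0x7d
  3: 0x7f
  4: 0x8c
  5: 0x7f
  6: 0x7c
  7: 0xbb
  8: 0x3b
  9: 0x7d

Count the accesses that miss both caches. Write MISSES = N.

MISSES = 4

#0 0xb8→b23/s3 MISS; vc=[]
#1 0x7e→b15/s3 MISS; vc=[23]
#2 0x7d→b15/s3 L1-HIT; vc=[23]
#3 0x7f→b15/s3 L1-HIT; vc=[23]
#4 0x8c→b17/s1 MISS; vc=[23]
#5 0x7f→b15/s3 L1-HIT; vc=[23]
#6 0x7c→b15/s3 L1-HIT; vc=[23]
#7 0xbb→b23/s3 VC-HIT; vc=[15]
#8 0x3b→b7/s3 MISS; vc=[15,23]
#9 0x7d→b15/s3 VC-HIT; vc=[7,23]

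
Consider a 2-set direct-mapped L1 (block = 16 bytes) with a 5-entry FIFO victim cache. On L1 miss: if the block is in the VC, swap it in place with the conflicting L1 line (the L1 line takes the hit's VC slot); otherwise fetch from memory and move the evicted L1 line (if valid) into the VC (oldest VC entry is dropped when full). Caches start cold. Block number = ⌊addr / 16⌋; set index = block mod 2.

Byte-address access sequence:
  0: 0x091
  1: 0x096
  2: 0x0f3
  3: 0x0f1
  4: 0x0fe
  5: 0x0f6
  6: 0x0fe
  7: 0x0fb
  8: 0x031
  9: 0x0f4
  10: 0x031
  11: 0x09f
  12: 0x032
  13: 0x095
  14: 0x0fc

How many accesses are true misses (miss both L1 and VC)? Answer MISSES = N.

MISSES = 3

#0 0x91→b9/s1 MISS; vc=[]
#1 0x96→b9/s1 L1-HIT; vc=[]
#2 0xf3→b15/s1 MISS; vc=[9]
#3 0xf1→b15/s1 L1-HIT; vc=[9]
#4 0xfe→b15/s1 L1-HIT; vc=[9]
#5 0xf6→b15/s1 L1-HIT; vc=[9]
#6 0xfe→b15/s1 L1-HIT; vc=[9]
#7 0xfb→b15/s1 L1-HIT; vc=[9]
#8 0x31→b3/s1 MISS; vc=[9,15]
#9 0xf4→b15/s1 VC-HIT; vc=[9,3]
#10 0x31→b3/s1 VC-HIT; vc=[9,15]
#11 0x9f→b9/s1 VC-HIT; vc=[3,15]
#12 0x32→b3/s1 VC-HIT; vc=[9,15]
#13 0x95→b9/s1 VC-HIT; vc=[3,15]
#14 0xfc→b15/s1 VC-HIT; vc=[3,9]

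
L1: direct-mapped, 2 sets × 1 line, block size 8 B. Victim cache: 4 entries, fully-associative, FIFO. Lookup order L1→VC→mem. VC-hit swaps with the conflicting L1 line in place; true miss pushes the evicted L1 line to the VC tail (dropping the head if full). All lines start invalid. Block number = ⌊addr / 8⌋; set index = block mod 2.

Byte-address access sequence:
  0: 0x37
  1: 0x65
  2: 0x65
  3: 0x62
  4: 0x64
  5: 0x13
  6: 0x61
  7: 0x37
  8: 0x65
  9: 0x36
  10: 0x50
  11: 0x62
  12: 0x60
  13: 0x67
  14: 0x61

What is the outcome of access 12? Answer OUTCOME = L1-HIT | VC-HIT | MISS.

OUTCOME = L1-HIT

#0 0x37→b6/s0 MISS; vc=[]
#1 0x65→b12/s0 MISS; vc=[6]
#2 0x65→b12/s0 L1-HIT; vc=[6]
#3 0x62→b12/s0 L1-HIT; vc=[6]
#4 0x64→b12/s0 L1-HIT; vc=[6]
#5 0x13→b2/s0 MISS; vc=[6,12]
#6 0x61→b12/s0 VC-HIT; vc=[6,2]
#7 0x37→b6/s0 VC-HIT; vc=[12,2]
#8 0x65→b12/s0 VC-HIT; vc=[6,2]
#9 0x36→b6/s0 VC-HIT; vc=[12,2]
#10 0x50→b10/s0 MISS; vc=[12,2,6]
#11 0x62→b12/s0 VC-HIT; vc=[10,2,6]
#12 0x60→b12/s0 L1-HIT; vc=[10,2,6]
#13 0x67→b12/s0 L1-HIT; vc=[10,2,6]
#14 0x61→b12/s0 L1-HIT; vc=[10,2,6]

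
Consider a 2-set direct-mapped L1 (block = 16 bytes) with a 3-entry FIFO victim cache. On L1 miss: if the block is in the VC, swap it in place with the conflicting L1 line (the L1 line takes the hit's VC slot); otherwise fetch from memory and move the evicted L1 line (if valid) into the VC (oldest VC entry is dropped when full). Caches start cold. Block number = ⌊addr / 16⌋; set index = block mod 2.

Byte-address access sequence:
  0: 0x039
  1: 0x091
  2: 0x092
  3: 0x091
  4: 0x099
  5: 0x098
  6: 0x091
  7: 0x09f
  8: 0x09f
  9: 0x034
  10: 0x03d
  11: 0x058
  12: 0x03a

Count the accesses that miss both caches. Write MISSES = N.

MISSES = 3

#0 0x39→b3/s1 MISS; vc=[]
#1 0x91→b9/s1 MISS; vc=[3]
#2 0x92→b9/s1 L1-HIT; vc=[3]
#3 0x91→b9/s1 L1-HIT; vc=[3]
#4 0x99→b9/s1 L1-HIT; vc=[3]
#5 0x98→b9/s1 L1-HIT; vc=[3]
#6 0x91→b9/s1 L1-HIT; vc=[3]
#7 0x9f→b9/s1 L1-HIT; vc=[3]
#8 0x9f→b9/s1 L1-HIT; vc=[3]
#9 0x34→b3/s1 VC-HIT; vc=[9]
#10 0x3d→b3/s1 L1-HIT; vc=[9]
#11 0x58→b5/s1 MISS; vc=[9,3]
#12 0x3a→b3/s1 VC-HIT; vc=[9,5]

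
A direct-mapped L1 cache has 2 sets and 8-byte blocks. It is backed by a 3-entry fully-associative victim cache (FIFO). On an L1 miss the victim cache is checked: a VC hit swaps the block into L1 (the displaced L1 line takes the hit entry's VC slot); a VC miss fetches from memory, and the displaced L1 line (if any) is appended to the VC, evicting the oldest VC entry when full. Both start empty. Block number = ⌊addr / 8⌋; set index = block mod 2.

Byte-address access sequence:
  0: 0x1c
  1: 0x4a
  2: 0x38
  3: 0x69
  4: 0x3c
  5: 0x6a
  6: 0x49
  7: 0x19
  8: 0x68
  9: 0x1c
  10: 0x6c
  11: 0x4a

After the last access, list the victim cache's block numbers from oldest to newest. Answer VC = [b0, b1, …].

0: 0x1c (blk 3, set 1) → MISS  vc=[]
1: 0x4a (blk 9, set 1) → MISS  vc=[3]
2: 0x38 (blk 7, set 1) → MISS  vc=[3, 9]
3: 0x69 (blk 13, set 1) → MISS  vc=[3, 9, 7]
4: 0x3c (blk 7, set 1) → VC-HIT  vc=[3, 9, 13]
5: 0x6a (blk 13, set 1) → VC-HIT  vc=[3, 9, 7]
6: 0x49 (blk 9, set 1) → VC-HIT  vc=[3, 13, 7]
7: 0x19 (blk 3, set 1) → VC-HIT  vc=[9, 13, 7]
8: 0x68 (blk 13, set 1) → VC-HIT  vc=[9, 3, 7]
9: 0x1c (blk 3, set 1) → VC-HIT  vc=[9, 13, 7]
10: 0x6c (blk 13, set 1) → VC-HIT  vc=[9, 3, 7]
11: 0x4a (blk 9, set 1) → VC-HIT  vc=[13, 3, 7]

VC = [13, 3, 7]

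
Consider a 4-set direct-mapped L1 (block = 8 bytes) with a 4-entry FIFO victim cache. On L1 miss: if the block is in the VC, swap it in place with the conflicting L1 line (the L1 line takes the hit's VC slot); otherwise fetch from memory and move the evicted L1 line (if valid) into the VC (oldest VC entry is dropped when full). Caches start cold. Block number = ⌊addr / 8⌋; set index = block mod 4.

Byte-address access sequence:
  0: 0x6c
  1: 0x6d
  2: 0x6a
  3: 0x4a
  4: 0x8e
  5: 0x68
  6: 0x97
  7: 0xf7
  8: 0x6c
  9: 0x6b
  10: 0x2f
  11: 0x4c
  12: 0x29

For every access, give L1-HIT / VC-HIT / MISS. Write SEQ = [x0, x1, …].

#0 0x6c→b13/s1 MISS; vc=[]
#1 0x6d→b13/s1 L1-HIT; vc=[]
#2 0x6a→b13/s1 L1-HIT; vc=[]
#3 0x4a→b9/s1 MISS; vc=[13]
#4 0x8e→b17/s1 MISS; vc=[13,9]
#5 0x68→b13/s1 VC-HIT; vc=[17,9]
#6 0x97→b18/s2 MISS; vc=[17,9]
#7 0xf7→b30/s2 MISS; vc=[17,9,18]
#8 0x6c→b13/s1 L1-HIT; vc=[17,9,18]
#9 0x6b→b13/s1 L1-HIT; vc=[17,9,18]
#10 0x2f→b5/s1 MISS; vc=[17,9,18,13]
#11 0x4c→b9/s1 VC-HIT; vc=[17,5,18,13]
#12 0x29→b5/s1 VC-HIT; vc=[17,9,18,13]

SEQ = [MISS, L1-HIT, L1-HIT, MISS, MISS, VC-HIT, MISS, MISS, L1-HIT, L1-HIT, MISS, VC-HIT, VC-HIT]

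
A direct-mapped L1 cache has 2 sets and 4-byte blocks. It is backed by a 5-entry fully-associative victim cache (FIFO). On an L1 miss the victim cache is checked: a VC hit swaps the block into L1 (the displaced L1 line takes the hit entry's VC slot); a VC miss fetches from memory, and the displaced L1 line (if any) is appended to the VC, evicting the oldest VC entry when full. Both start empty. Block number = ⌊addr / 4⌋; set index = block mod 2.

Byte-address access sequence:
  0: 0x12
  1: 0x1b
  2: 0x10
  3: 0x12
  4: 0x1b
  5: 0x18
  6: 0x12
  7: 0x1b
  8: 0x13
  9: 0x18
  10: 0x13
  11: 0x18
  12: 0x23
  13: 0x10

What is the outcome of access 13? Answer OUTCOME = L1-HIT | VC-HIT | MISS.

#0 0x12→b4/s0 MISS; vc=[]
#1 0x1b→b6/s0 MISS; vc=[4]
#2 0x10→b4/s0 VC-HIT; vc=[6]
#3 0x12→b4/s0 L1-HIT; vc=[6]
#4 0x1b→b6/s0 VC-HIT; vc=[4]
#5 0x18→b6/s0 L1-HIT; vc=[4]
#6 0x12→b4/s0 VC-HIT; vc=[6]
#7 0x1b→b6/s0 VC-HIT; vc=[4]
#8 0x13→b4/s0 VC-HIT; vc=[6]
#9 0x18→b6/s0 VC-HIT; vc=[4]
#10 0x13→b4/s0 VC-HIT; vc=[6]
#11 0x18→b6/s0 VC-HIT; vc=[4]
#12 0x23→b8/s0 MISS; vc=[4,6]
#13 0x10→b4/s0 VC-HIT; vc=[8,6]

OUTCOME = VC-HIT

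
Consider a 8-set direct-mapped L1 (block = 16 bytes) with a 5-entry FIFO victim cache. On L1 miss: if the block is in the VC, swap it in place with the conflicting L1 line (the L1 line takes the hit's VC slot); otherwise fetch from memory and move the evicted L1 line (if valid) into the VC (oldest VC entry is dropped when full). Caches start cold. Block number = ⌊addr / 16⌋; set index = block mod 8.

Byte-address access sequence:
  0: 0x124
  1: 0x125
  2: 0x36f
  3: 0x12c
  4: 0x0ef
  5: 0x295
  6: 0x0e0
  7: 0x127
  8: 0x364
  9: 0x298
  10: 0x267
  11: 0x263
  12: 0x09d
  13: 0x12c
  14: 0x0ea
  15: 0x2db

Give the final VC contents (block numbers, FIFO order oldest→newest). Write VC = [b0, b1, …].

  [0] addr=0x124 blk=18 s=2: MISS | VC []
  [1] addr=0x125 blk=18 s=2: L1-HIT | VC []
  [2] addr=0x36f blk=54 s=6: MISS | VC []
  [3] addr=0x12c blk=18 s=2: L1-HIT | VC []
  [4] addr=0xef blk=14 s=6: MISS | VC [54]
  [5] addr=0x295 blk=41 s=1: MISS | VC [54]
  [6] addr=0xe0 blk=14 s=6: L1-HIT | VC [54]
  [7] addr=0x127 blk=18 s=2: L1-HIT | VC [54]
  [8] addr=0x364 blk=54 s=6: VC-HIT | VC [14]
  [9] addr=0x298 blk=41 s=1: L1-HIT | VC [14]
  [10] addr=0x267 blk=38 s=6: MISS | VC [14, 54]
  [11] addr=0x263 blk=38 s=6: L1-HIT | VC [14, 54]
  [12] addr=0x9d blk=9 s=1: MISS | VC [14, 54, 41]
  [13] addr=0x12c blk=18 s=2: L1-HIT | VC [14, 54, 41]
  [14] addr=0xea blk=14 s=6: VC-HIT | VC [38, 54, 41]
  [15] addr=0x2db blk=45 s=5: MISS | VC [38, 54, 41]

VC = [38, 54, 41]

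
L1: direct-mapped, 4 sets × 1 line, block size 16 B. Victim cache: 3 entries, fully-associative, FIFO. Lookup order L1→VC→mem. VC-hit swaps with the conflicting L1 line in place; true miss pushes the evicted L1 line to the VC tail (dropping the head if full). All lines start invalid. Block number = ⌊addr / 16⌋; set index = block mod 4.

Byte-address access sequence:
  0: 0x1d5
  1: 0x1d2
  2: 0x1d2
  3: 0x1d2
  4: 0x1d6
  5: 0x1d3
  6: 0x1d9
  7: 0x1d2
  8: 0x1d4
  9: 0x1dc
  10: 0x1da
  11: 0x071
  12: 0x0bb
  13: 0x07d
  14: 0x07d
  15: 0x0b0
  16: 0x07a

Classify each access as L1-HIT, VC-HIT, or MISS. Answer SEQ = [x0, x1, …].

0: 0x1d5 (blk 29, set 1) → MISS  vc=[]
1: 0x1d2 (blk 29, set 1) → L1-HIT  vc=[]
2: 0x1d2 (blk 29, set 1) → L1-HIT  vc=[]
3: 0x1d2 (blk 29, set 1) → L1-HIT  vc=[]
4: 0x1d6 (blk 29, set 1) → L1-HIT  vc=[]
5: 0x1d3 (blk 29, set 1) → L1-HIT  vc=[]
6: 0x1d9 (blk 29, set 1) → L1-HIT  vc=[]
7: 0x1d2 (blk 29, set 1) → L1-HIT  vc=[]
8: 0x1d4 (blk 29, set 1) → L1-HIT  vc=[]
9: 0x1dc (blk 29, set 1) → L1-HIT  vc=[]
10: 0x1da (blk 29, set 1) → L1-HIT  vc=[]
11: 0x71 (blk 7, set 3) → MISS  vc=[]
12: 0xbb (blk 11, set 3) → MISS  vc=[7]
13: 0x7d (blk 7, set 3) → VC-HIT  vc=[11]
14: 0x7d (blk 7, set 3) → L1-HIT  vc=[11]
15: 0xb0 (blk 11, set 3) → VC-HIT  vc=[7]
16: 0x7a (blk 7, set 3) → VC-HIT  vc=[11]

SEQ = [MISS, L1-HIT, L1-HIT, L1-HIT, L1-HIT, L1-HIT, L1-HIT, L1-HIT, L1-HIT, L1-HIT, L1-HIT, MISS, MISS, VC-HIT, L1-HIT, VC-HIT, VC-HIT]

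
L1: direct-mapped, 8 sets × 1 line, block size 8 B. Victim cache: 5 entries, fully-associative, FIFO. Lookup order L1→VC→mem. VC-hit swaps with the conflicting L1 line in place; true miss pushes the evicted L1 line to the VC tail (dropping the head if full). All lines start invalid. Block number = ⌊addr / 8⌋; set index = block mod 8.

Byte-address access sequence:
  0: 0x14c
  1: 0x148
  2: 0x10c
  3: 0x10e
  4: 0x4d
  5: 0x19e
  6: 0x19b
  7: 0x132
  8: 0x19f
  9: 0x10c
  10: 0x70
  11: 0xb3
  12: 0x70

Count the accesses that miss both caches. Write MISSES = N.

MISSES = 7

0: 0x14c (blk 41, set 1) → MISS  vc=[]
1: 0x148 (blk 41, set 1) → L1-HIT  vc=[]
2: 0x10c (blk 33, set 1) → MISS  vc=[41]
3: 0x10e (blk 33, set 1) → L1-HIT  vc=[41]
4: 0x4d (blk 9, set 1) → MISS  vc=[41, 33]
5: 0x19e (blk 51, set 3) → MISS  vc=[41, 33]
6: 0x19b (blk 51, set 3) → L1-HIT  vc=[41, 33]
7: 0x132 (blk 38, set 6) → MISS  vc=[41, 33]
8: 0x19f (blk 51, set 3) → L1-HIT  vc=[41, 33]
9: 0x10c (blk 33, set 1) → VC-HIT  vc=[41, 9]
10: 0x70 (blk 14, set 6) → MISS  vc=[41, 9, 38]
11: 0xb3 (blk 22, set 6) → MISS  vc=[41, 9, 38, 14]
12: 0x70 (blk 14, set 6) → VC-HIT  vc=[41, 9, 38, 22]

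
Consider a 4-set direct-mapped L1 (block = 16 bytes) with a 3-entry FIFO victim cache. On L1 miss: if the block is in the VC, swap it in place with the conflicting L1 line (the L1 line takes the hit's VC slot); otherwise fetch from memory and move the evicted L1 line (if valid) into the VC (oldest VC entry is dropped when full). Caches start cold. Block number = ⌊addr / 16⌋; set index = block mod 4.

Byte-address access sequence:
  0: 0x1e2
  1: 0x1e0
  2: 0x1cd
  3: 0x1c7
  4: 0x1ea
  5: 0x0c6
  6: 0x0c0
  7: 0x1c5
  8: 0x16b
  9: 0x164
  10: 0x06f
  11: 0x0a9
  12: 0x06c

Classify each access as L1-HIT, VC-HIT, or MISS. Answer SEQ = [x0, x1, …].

  [0] addr=0x1e2 blk=30 s=2: MISS | VC []
  [1] addr=0x1e0 blk=30 s=2: L1-HIT | VC []
  [2] addr=0x1cd blk=28 s=0: MISS | VC []
  [3] addr=0x1c7 blk=28 s=0: L1-HIT | VC []
  [4] addr=0x1ea blk=30 s=2: L1-HIT | VC []
  [5] addr=0xc6 blk=12 s=0: MISS | VC [28]
  [6] addr=0xc0 blk=12 s=0: L1-HIT | VC [28]
  [7] addr=0x1c5 blk=28 s=0: VC-HIT | VC [12]
  [8] addr=0x16b blk=22 s=2: MISS | VC [12, 30]
  [9] addr=0x164 blk=22 s=2: L1-HIT | VC [12, 30]
  [10] addr=0x6f blk=6 s=2: MISS | VC [12, 30, 22]
  [11] addr=0xa9 blk=10 s=2: MISS | VC [30, 22, 6]
  [12] addr=0x6c blk=6 s=2: VC-HIT | VC [30, 22, 10]

SEQ = [MISS, L1-HIT, MISS, L1-HIT, L1-HIT, MISS, L1-HIT, VC-HIT, MISS, L1-HIT, MISS, MISS, VC-HIT]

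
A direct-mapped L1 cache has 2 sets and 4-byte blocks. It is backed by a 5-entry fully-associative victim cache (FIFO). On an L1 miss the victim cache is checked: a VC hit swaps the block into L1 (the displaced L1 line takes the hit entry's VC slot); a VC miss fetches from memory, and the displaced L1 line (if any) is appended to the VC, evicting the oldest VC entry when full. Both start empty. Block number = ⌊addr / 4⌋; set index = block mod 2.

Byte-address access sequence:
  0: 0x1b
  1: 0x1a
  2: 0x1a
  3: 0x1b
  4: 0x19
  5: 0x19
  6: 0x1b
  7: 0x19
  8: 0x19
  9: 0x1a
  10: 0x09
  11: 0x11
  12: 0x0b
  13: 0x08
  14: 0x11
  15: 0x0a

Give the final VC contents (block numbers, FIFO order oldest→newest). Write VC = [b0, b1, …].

VC = [6, 4]

0: 0x1b (blk 6, set 0) → MISS  vc=[]
1: 0x1a (blk 6, set 0) → L1-HIT  vc=[]
2: 0x1a (blk 6, set 0) → L1-HIT  vc=[]
3: 0x1b (blk 6, set 0) → L1-HIT  vc=[]
4: 0x19 (blk 6, set 0) → L1-HIT  vc=[]
5: 0x19 (blk 6, set 0) → L1-HIT  vc=[]
6: 0x1b (blk 6, set 0) → L1-HIT  vc=[]
7: 0x19 (blk 6, set 0) → L1-HIT  vc=[]
8: 0x19 (blk 6, set 0) → L1-HIT  vc=[]
9: 0x1a (blk 6, set 0) → L1-HIT  vc=[]
10: 0x9 (blk 2, set 0) → MISS  vc=[6]
11: 0x11 (blk 4, set 0) → MISS  vc=[6, 2]
12: 0xb (blk 2, set 0) → VC-HIT  vc=[6, 4]
13: 0x8 (blk 2, set 0) → L1-HIT  vc=[6, 4]
14: 0x11 (blk 4, set 0) → VC-HIT  vc=[6, 2]
15: 0xa (blk 2, set 0) → VC-HIT  vc=[6, 4]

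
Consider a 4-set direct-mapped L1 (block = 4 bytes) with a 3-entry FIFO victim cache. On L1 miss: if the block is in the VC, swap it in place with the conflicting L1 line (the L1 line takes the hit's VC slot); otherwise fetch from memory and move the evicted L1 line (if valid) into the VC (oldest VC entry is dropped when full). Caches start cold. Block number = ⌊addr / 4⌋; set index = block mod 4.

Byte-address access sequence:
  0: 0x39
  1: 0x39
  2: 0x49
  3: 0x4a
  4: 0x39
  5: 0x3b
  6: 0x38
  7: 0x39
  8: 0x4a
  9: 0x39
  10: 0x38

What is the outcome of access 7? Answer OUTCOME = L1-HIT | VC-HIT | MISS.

OUTCOME = L1-HIT

  [0] addr=0x39 blk=14 s=2: MISS | VC []
  [1] addr=0x39 blk=14 s=2: L1-HIT | VC []
  [2] addr=0x49 blk=18 s=2: MISS | VC [14]
  [3] addr=0x4a blk=18 s=2: L1-HIT | VC [14]
  [4] addr=0x39 blk=14 s=2: VC-HIT | VC [18]
  [5] addr=0x3b blk=14 s=2: L1-HIT | VC [18]
  [6] addr=0x38 blk=14 s=2: L1-HIT | VC [18]
  [7] addr=0x39 blk=14 s=2: L1-HIT | VC [18]
  [8] addr=0x4a blk=18 s=2: VC-HIT | VC [14]
  [9] addr=0x39 blk=14 s=2: VC-HIT | VC [18]
  [10] addr=0x38 blk=14 s=2: L1-HIT | VC [18]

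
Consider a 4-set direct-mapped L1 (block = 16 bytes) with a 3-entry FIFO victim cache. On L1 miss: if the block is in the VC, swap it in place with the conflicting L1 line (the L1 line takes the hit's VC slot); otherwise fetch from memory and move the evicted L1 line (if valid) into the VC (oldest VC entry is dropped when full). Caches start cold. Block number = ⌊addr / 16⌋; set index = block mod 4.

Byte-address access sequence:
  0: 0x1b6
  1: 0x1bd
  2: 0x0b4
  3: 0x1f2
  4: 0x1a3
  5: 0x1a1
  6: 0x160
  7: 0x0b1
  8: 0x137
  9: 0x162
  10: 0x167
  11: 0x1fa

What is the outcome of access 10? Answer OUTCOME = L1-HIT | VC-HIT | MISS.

OUTCOME = L1-HIT

#0 0x1b6→b27/s3 MISS; vc=[]
#1 0x1bd→b27/s3 L1-HIT; vc=[]
#2 0xb4→b11/s3 MISS; vc=[27]
#3 0x1f2→b31/s3 MISS; vc=[27,11]
#4 0x1a3→b26/s2 MISS; vc=[27,11]
#5 0x1a1→b26/s2 L1-HIT; vc=[27,11]
#6 0x160→b22/s2 MISS; vc=[27,11,26]
#7 0xb1→b11/s3 VC-HIT; vc=[27,31,26]
#8 0x137→b19/s3 MISS; vc=[31,26,11]
#9 0x162→b22/s2 L1-HIT; vc=[31,26,11]
#10 0x167→b22/s2 L1-HIT; vc=[31,26,11]
#11 0x1fa→b31/s3 VC-HIT; vc=[19,26,11]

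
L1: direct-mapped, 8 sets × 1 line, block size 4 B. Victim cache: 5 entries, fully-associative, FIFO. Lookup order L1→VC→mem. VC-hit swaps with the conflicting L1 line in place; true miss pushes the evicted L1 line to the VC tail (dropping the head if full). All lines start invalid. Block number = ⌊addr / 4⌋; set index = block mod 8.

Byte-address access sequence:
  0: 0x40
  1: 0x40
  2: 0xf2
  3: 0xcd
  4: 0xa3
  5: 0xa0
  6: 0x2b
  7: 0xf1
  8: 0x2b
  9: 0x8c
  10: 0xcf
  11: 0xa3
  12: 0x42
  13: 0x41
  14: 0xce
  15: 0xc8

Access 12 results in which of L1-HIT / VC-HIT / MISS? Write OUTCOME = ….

OUTCOME = VC-HIT

#0 0x40→b16/s0 MISS; vc=[]
#1 0x40→b16/s0 L1-HIT; vc=[]
#2 0xf2→b60/s4 MISS; vc=[]
#3 0xcd→b51/s3 MISS; vc=[]
#4 0xa3→b40/s0 MISS; vc=[16]
#5 0xa0→b40/s0 L1-HIT; vc=[16]
#6 0x2b→b10/s2 MISS; vc=[16]
#7 0xf1→b60/s4 L1-HIT; vc=[16]
#8 0x2b→b10/s2 L1-HIT; vc=[16]
#9 0x8c→b35/s3 MISS; vc=[16,51]
#10 0xcf→b51/s3 VC-HIT; vc=[16,35]
#11 0xa3→b40/s0 L1-HIT; vc=[16,35]
#12 0x42→b16/s0 VC-HIT; vc=[40,35]
#13 0x41→b16/s0 L1-HIT; vc=[40,35]
#14 0xce→b51/s3 L1-HIT; vc=[40,35]
#15 0xc8→b50/s2 MISS; vc=[40,35,10]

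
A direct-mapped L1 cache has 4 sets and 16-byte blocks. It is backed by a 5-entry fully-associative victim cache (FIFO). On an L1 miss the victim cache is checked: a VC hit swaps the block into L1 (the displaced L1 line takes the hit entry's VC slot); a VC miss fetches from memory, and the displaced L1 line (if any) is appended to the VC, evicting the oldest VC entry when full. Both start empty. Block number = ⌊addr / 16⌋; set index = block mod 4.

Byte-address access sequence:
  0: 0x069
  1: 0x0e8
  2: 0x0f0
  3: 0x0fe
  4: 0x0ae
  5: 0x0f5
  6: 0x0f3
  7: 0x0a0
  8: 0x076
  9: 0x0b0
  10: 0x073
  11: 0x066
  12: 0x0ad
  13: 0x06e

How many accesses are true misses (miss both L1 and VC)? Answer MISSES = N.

MISSES = 6

#0 0x69→b6/s2 MISS; vc=[]
#1 0xe8→b14/s2 MISS; vc=[6]
#2 0xf0→b15/s3 MISS; vc=[6]
#3 0xfe→b15/s3 L1-HIT; vc=[6]
#4 0xae→b10/s2 MISS; vc=[6,14]
#5 0xf5→b15/s3 L1-HIT; vc=[6,14]
#6 0xf3→b15/s3 L1-HIT; vc=[6,14]
#7 0xa0→b10/s2 L1-HIT; vc=[6,14]
#8 0x76→b7/s3 MISS; vc=[6,14,15]
#9 0xb0→b11/s3 MISS; vc=[6,14,15,7]
#10 0x73→b7/s3 VC-HIT; vc=[6,14,15,11]
#11 0x66→b6/s2 VC-HIT; vc=[10,14,15,11]
#12 0xad→b10/s2 VC-HIT; vc=[6,14,15,11]
#13 0x6e→b6/s2 VC-HIT; vc=[10,14,15,11]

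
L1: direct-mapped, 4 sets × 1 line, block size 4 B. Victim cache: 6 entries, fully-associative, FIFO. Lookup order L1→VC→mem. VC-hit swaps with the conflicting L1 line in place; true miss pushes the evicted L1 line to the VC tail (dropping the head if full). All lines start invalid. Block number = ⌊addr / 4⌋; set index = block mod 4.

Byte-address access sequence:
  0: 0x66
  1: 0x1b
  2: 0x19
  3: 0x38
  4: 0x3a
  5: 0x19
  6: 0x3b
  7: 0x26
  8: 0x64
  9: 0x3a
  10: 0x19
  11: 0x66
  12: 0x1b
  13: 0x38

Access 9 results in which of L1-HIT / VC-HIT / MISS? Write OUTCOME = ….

OUTCOME = L1-HIT

#0 0x66→b25/s1 MISS; vc=[]
#1 0x1b→b6/s2 MISS; vc=[]
#2 0x19→b6/s2 L1-HIT; vc=[]
#3 0x38→b14/s2 MISS; vc=[6]
#4 0x3a→b14/s2 L1-HIT; vc=[6]
#5 0x19→b6/s2 VC-HIT; vc=[14]
#6 0x3b→b14/s2 VC-HIT; vc=[6]
#7 0x26→b9/s1 MISS; vc=[6,25]
#8 0x64→b25/s1 VC-HIT; vc=[6,9]
#9 0x3a→b14/s2 L1-HIT; vc=[6,9]
#10 0x19→b6/s2 VC-HIT; vc=[14,9]
#11 0x66→b25/s1 L1-HIT; vc=[14,9]
#12 0x1b→b6/s2 L1-HIT; vc=[14,9]
#13 0x38→b14/s2 VC-HIT; vc=[6,9]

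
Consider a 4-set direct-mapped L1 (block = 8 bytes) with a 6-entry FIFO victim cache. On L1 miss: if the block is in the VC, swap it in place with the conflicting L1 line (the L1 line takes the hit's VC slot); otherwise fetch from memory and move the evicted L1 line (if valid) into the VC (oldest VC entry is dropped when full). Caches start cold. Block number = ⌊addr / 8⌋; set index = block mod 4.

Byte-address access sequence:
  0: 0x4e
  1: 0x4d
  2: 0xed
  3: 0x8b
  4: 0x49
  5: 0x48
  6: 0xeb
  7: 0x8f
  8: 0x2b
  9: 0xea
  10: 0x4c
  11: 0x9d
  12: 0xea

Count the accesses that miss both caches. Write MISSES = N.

MISSES = 5

  [0] addr=0x4e blk=9 s=1: MISS | VC []
  [1] addr=0x4d blk=9 s=1: L1-HIT | VC []
  [2] addr=0xed blk=29 s=1: MISS | VC [9]
  [3] addr=0x8b blk=17 s=1: MISS | VC [9, 29]
  [4] addr=0x49 blk=9 s=1: VC-HIT | VC [17, 29]
  [5] addr=0x48 blk=9 s=1: L1-HIT | VC [17, 29]
  [6] addr=0xeb blk=29 s=1: VC-HIT | VC [17, 9]
  [7] addr=0x8f blk=17 s=1: VC-HIT | VC [29, 9]
  [8] addr=0x2b blk=5 s=1: MISS | VC [29, 9, 17]
  [9] addr=0xea blk=29 s=1: VC-HIT | VC [5, 9, 17]
  [10] addr=0x4c blk=9 s=1: VC-HIT | VC [5, 29, 17]
  [11] addr=0x9d blk=19 s=3: MISS | VC [5, 29, 17]
  [12] addr=0xea blk=29 s=1: VC-HIT | VC [5, 9, 17]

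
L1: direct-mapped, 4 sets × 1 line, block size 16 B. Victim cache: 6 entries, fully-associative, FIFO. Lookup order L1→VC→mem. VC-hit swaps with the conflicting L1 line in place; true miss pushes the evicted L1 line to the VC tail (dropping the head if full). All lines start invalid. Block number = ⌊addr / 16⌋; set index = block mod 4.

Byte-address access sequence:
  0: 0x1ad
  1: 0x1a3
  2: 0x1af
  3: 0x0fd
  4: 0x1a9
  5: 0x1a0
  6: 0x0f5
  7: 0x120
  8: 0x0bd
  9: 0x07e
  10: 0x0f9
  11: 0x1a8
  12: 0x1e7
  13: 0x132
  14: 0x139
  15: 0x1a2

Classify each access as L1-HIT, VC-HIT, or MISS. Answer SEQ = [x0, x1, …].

SEQ = [MISS, L1-HIT, L1-HIT, MISS, L1-HIT, L1-HIT, L1-HIT, MISS, MISS, MISS, VC-HIT, VC-HIT, MISS, MISS, L1-HIT, VC-HIT]

  [0] addr=0x1ad blk=26 s=2: MISS | VC []
  [1] addr=0x1a3 blk=26 s=2: L1-HIT | VC []
  [2] addr=0x1af blk=26 s=2: L1-HIT | VC []
  [3] addr=0xfd blk=15 s=3: MISS | VC []
  [4] addr=0x1a9 blk=26 s=2: L1-HIT | VC []
  [5] addr=0x1a0 blk=26 s=2: L1-HIT | VC []
  [6] addr=0xf5 blk=15 s=3: L1-HIT | VC []
  [7] addr=0x120 blk=18 s=2: MISS | VC [26]
  [8] addr=0xbd blk=11 s=3: MISS | VC [26, 15]
  [9] addr=0x7e blk=7 s=3: MISS | VC [26, 15, 11]
  [10] addr=0xf9 blk=15 s=3: VC-HIT | VC [26, 7, 11]
  [11] addr=0x1a8 blk=26 s=2: VC-HIT | VC [18, 7, 11]
  [12] addr=0x1e7 blk=30 s=2: MISS | VC [18, 7, 11, 26]
  [13] addr=0x132 blk=19 s=3: MISS | VC [18, 7, 11, 26, 15]
  [14] addr=0x139 blk=19 s=3: L1-HIT | VC [18, 7, 11, 26, 15]
  [15] addr=0x1a2 blk=26 s=2: VC-HIT | VC [18, 7, 11, 30, 15]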